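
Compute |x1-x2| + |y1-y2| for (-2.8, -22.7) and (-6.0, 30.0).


|(-2.8)-(-6)| + |(-22.7)-30| = 3.2 + 52.7 = 55.9

55.9


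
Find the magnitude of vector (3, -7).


|u| = sqrt(3^2 + (-7)^2) = sqrt(58) = 7.6158

7.6158


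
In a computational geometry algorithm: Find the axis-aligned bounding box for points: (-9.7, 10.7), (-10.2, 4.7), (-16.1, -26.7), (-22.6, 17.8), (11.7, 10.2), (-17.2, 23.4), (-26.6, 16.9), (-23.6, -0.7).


x range: [-26.6, 11.7]
y range: [-26.7, 23.4]
Bounding box: (-26.6,-26.7) to (11.7,23.4)

(-26.6,-26.7) to (11.7,23.4)


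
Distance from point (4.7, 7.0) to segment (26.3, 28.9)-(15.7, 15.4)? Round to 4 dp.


Project P onto AB: t = 1 (clamped to [0,1])
Closest point on segment: (15.7, 15.4)
Distance: 13.8405

13.8405


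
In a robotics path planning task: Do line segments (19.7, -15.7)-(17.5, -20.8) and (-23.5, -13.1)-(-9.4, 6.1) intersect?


Cross products: d1=-866.1, d2=-895.77, d3=-226.04, d4=-196.37
d1*d2 < 0 and d3*d4 < 0? no

No, they don't intersect


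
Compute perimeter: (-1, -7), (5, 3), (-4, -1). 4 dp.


Sides: (-1, -7)->(5, 3): sqrt(136) = 11.661904, (5, 3)->(-4, -1): sqrt(97) = 9.848858, (-4, -1)->(-1, -7): sqrt(45) = 6.708204
Sum = 28.218966
Perimeter = 28.219

28.219


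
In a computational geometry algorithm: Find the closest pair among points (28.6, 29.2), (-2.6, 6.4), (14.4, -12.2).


d(P0,P1) = 38.643, d(P0,P2) = 43.7676, d(P1,P2) = 25.1984
Closest: P1 and P2

Closest pair: (-2.6, 6.4) and (14.4, -12.2), distance = 25.1984


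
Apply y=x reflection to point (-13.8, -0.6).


Reflection over y=x: (x,y) -> (y,x)
(-13.8, -0.6) -> (-0.6, -13.8)

(-0.6, -13.8)


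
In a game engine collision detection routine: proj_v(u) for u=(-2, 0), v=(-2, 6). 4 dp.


u.v = 4, |v| = sqrt(40) = 6.3246
Scalar projection = u.v / |v| = 4 / sqrt(40) = 0.6325

0.6325


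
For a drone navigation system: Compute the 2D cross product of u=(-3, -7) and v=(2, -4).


u x v = u_x*v_y - u_y*v_x = (-3)*(-4) - (-7)*2
= 12 - (-14) = 26

26


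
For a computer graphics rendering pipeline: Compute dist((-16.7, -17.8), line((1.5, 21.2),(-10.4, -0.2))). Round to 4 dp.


|cross product| = 74.62
|line direction| = sqrt(599.57) = 24.4861
Distance = 74.62/sqrt(599.57) = 3.0474

3.0474


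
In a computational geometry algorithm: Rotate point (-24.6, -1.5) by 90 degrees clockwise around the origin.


90° CW: (x,y) -> (y, -x)
(-24.6,-1.5) -> (-1.5, 24.6)

(-1.5, 24.6)


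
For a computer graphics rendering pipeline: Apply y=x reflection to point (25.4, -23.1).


Reflection over y=x: (x,y) -> (y,x)
(25.4, -23.1) -> (-23.1, 25.4)

(-23.1, 25.4)


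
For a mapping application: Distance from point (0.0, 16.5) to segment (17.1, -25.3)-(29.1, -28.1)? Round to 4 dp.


Project P onto AB: t = 0 (clamped to [0,1])
Closest point on segment: (17.1, -25.3)
Distance: 45.1625

45.1625


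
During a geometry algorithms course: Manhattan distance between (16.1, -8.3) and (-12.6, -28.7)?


|16.1-(-12.6)| + |(-8.3)-(-28.7)| = 28.7 + 20.4 = 49.1

49.1


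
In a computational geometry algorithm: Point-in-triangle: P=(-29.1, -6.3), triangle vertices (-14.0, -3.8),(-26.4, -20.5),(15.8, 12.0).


Cross products: AB x AP = -221.17, BC x BP = 686.99, CA x CP = -164.08
All same sign? no

No, outside


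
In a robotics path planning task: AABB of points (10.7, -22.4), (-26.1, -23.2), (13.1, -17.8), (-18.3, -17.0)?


x range: [-26.1, 13.1]
y range: [-23.2, -17]
Bounding box: (-26.1,-23.2) to (13.1,-17)

(-26.1,-23.2) to (13.1,-17)


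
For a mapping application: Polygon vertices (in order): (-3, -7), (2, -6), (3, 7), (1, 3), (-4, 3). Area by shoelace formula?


Shoelace sum: ((-3)*(-6) - 2*(-7)) + (2*7 - 3*(-6)) + (3*3 - 1*7) + (1*3 - (-4)*3) + ((-4)*(-7) - (-3)*3)
= 118
Area = |118|/2 = 59

59


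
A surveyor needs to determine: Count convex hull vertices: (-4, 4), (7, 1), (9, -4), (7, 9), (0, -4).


Convex hull vertices (CCW): (-4, 4), (0, -4), (9, -4), (7, 9)
Count = 4

4


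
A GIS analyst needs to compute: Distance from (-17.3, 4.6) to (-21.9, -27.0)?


dx=-4.6, dy=-31.6
d^2 = (-4.6)^2 + (-31.6)^2 = 1019.72
d = sqrt(1019.72) = 31.9331

31.9331


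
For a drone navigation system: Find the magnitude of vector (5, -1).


|u| = sqrt(5^2 + (-1)^2) = sqrt(26) = 5.099

5.099


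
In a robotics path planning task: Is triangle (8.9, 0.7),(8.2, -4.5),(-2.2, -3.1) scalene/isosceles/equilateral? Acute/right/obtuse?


Side lengths squared: AB^2=27.53, BC^2=110.12, CA^2=137.65
Sorted: [27.53, 110.12, 137.65]
By sides: Scalene, By angles: Right

Scalene, Right


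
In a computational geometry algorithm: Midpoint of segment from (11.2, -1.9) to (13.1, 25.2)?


M = ((11.2+13.1)/2, ((-1.9)+25.2)/2)
= (12.15, 11.65)

(12.15, 11.65)


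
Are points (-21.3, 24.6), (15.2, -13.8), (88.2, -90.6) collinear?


Cross product: (15.2-(-21.3))*((-90.6)-24.6) - ((-13.8)-24.6)*(88.2-(-21.3))
= 0

Yes, collinear


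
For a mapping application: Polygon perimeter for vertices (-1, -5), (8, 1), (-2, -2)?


Sides: (-1, -5)->(8, 1): sqrt(117) = 10.816654, (8, 1)->(-2, -2): sqrt(109) = 10.440307, (-2, -2)->(-1, -5): sqrt(10) = 3.162278
Sum = 24.419239
Perimeter = 24.4192

24.4192


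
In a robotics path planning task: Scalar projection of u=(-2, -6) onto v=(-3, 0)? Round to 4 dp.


u.v = 6, |v| = sqrt(9) = 3
Scalar projection = u.v / |v| = 6 / sqrt(9) = 2

2


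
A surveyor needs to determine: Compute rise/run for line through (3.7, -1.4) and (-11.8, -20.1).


slope = (y2-y1)/(x2-x1) = ((-20.1)-(-1.4))/((-11.8)-3.7) = (-18.7)/(-15.5) = 1.2065

1.2065


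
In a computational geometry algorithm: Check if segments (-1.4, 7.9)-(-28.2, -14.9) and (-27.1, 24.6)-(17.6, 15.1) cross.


Cross products: d1=-502.34, d2=-1776.1, d3=-1033.52, d4=240.24
d1*d2 < 0 and d3*d4 < 0? no

No, they don't intersect


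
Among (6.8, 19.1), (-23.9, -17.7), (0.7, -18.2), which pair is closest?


d(P0,P1) = 47.9242, d(P0,P2) = 37.7955, d(P1,P2) = 24.6051
Closest: P1 and P2

Closest pair: (-23.9, -17.7) and (0.7, -18.2), distance = 24.6051


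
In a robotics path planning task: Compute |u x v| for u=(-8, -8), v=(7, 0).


|u x v| = |(-8)*0 - (-8)*7|
= |0 - (-56)| = 56

56


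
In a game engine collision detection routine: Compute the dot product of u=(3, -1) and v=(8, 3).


u . v = u_x*v_x + u_y*v_y = 3*8 + (-1)*3
= 24 + (-3) = 21

21


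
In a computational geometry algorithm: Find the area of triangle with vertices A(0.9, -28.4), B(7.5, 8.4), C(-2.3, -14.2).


Area = |x_A(y_B-y_C) + x_B(y_C-y_A) + x_C(y_A-y_B)|/2
= |20.34 + 106.5 + 84.64|/2
= 211.48/2 = 105.74

105.74


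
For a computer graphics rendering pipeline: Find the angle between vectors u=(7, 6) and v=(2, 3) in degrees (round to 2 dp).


u.v = 32, |u| = sqrt(85) = 9.2195, |v| = sqrt(13) = 3.6056
cos(theta) = u.v/(|u||v|) = 32/sqrt(1105) = 0.962651
theta = acos(0.962651) = 15.71 degrees

15.71 degrees


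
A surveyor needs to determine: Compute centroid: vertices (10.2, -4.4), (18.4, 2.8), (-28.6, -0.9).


Centroid = ((x_A+x_B+x_C)/3, (y_A+y_B+y_C)/3)
= ((10.2+18.4+(-28.6))/3, ((-4.4)+2.8+(-0.9))/3)
= (0, -0.8333)

(0, -0.8333)


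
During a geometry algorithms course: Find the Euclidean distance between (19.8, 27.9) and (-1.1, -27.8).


dx=-20.9, dy=-55.7
d^2 = (-20.9)^2 + (-55.7)^2 = 3539.3
d = sqrt(3539.3) = 59.492

59.492


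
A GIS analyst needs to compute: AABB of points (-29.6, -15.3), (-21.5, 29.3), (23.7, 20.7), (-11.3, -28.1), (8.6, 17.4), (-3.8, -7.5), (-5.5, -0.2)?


x range: [-29.6, 23.7]
y range: [-28.1, 29.3]
Bounding box: (-29.6,-28.1) to (23.7,29.3)

(-29.6,-28.1) to (23.7,29.3)


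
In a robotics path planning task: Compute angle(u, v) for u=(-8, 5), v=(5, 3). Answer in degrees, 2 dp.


u.v = -25, |u| = sqrt(89) = 9.434, |v| = sqrt(34) = 5.831
cos(theta) = u.v/(|u||v|) = -25/sqrt(3026) = -0.45447
theta = acos(-0.45447) = 117.03 degrees

117.03 degrees


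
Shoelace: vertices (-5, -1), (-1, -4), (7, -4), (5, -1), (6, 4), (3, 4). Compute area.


Shoelace sum: ((-5)*(-4) - (-1)*(-1)) + ((-1)*(-4) - 7*(-4)) + (7*(-1) - 5*(-4)) + (5*4 - 6*(-1)) + (6*4 - 3*4) + (3*(-1) - (-5)*4)
= 119
Area = |119|/2 = 59.5

59.5


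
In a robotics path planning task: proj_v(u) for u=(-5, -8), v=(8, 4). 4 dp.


u.v = -72, |v| = sqrt(80) = 8.9443
Scalar projection = u.v / |v| = -72 / sqrt(80) = -8.0498

-8.0498


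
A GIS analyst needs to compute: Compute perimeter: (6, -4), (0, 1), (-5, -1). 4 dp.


Sides: (6, -4)->(0, 1): sqrt(61) = 7.81025, (0, 1)->(-5, -1): sqrt(29) = 5.385165, (-5, -1)->(6, -4): sqrt(130) = 11.401754
Sum = 24.597169
Perimeter = 24.5972

24.5972


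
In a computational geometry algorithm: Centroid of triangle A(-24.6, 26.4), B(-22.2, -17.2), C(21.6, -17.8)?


Centroid = ((x_A+x_B+x_C)/3, (y_A+y_B+y_C)/3)
= (((-24.6)+(-22.2)+21.6)/3, (26.4+(-17.2)+(-17.8))/3)
= (-8.4, -2.8667)

(-8.4, -2.8667)


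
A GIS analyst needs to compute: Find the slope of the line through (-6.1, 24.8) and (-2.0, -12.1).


slope = (y2-y1)/(x2-x1) = ((-12.1)-24.8)/((-2)-(-6.1)) = (-36.9)/4.1 = -9

-9


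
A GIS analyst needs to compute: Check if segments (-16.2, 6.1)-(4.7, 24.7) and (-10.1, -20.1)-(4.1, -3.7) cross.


Cross products: d1=472.08, d2=393.44, d3=-661.04, d4=-582.4
d1*d2 < 0 and d3*d4 < 0? no

No, they don't intersect


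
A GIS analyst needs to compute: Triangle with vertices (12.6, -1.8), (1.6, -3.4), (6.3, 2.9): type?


Side lengths squared: AB^2=123.56, BC^2=61.78, CA^2=61.78
Sorted: [61.78, 61.78, 123.56]
By sides: Isosceles, By angles: Right

Isosceles, Right


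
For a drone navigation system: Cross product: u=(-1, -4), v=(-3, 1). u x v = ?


u x v = u_x*v_y - u_y*v_x = (-1)*1 - (-4)*(-3)
= (-1) - 12 = -13

-13


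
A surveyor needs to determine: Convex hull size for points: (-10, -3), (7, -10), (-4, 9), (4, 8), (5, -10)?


Convex hull vertices (CCW): (-10, -3), (5, -10), (7, -10), (4, 8), (-4, 9)
Count = 5

5


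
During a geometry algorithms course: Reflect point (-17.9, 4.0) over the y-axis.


Reflection over y-axis: (x,y) -> (-x,y)
(-17.9, 4) -> (17.9, 4)

(17.9, 4)


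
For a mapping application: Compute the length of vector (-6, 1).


|u| = sqrt((-6)^2 + 1^2) = sqrt(37) = 6.0828

6.0828


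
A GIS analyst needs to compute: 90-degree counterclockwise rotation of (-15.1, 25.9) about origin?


90° CCW: (x,y) -> (-y, x)
(-15.1,25.9) -> (-25.9, -15.1)

(-25.9, -15.1)


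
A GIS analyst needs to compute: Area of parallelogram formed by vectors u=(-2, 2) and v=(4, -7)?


|u x v| = |(-2)*(-7) - 2*4|
= |14 - 8| = 6

6


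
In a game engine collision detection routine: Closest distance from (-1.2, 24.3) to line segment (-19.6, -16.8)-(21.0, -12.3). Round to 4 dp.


Project P onto AB: t = 0.5585 (clamped to [0,1])
Closest point on segment: (3.0768, -14.2866)
Distance: 38.8229

38.8229


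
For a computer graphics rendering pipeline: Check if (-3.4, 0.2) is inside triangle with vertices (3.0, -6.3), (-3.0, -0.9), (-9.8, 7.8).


Cross products: AB x AP = -4.44, BC x BP = -4, CA x CP = -7.04
All same sign? yes

Yes, inside


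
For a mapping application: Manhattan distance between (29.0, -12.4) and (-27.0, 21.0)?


|29-(-27)| + |(-12.4)-21| = 56 + 33.4 = 89.4

89.4


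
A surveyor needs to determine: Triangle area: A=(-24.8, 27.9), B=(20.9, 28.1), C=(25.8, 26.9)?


Area = |x_A(y_B-y_C) + x_B(y_C-y_A) + x_C(y_A-y_B)|/2
= |(-29.76) + (-20.9) + (-5.16)|/2
= 55.82/2 = 27.91

27.91


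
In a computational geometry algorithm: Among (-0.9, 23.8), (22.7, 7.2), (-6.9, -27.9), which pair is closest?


d(P0,P1) = 28.8534, d(P0,P2) = 52.047, d(P1,P2) = 45.9148
Closest: P0 and P1

Closest pair: (-0.9, 23.8) and (22.7, 7.2), distance = 28.8534


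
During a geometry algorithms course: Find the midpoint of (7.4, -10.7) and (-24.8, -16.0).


M = ((7.4+(-24.8))/2, ((-10.7)+(-16))/2)
= (-8.7, -13.35)

(-8.7, -13.35)


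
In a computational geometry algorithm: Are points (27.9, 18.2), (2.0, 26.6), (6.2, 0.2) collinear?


Cross product: (2-27.9)*(0.2-18.2) - (26.6-18.2)*(6.2-27.9)
= 648.48

No, not collinear


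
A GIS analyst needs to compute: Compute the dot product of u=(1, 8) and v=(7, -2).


u . v = u_x*v_x + u_y*v_y = 1*7 + 8*(-2)
= 7 + (-16) = -9

-9


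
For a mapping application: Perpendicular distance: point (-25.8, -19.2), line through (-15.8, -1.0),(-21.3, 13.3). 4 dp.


|cross product| = 243.1
|line direction| = sqrt(234.74) = 15.3212
Distance = 243.1/sqrt(234.74) = 15.8669

15.8669


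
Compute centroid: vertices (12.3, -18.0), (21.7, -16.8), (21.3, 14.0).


Centroid = ((x_A+x_B+x_C)/3, (y_A+y_B+y_C)/3)
= ((12.3+21.7+21.3)/3, ((-18)+(-16.8)+14)/3)
= (18.4333, -6.9333)

(18.4333, -6.9333)


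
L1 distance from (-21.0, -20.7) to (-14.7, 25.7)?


|(-21)-(-14.7)| + |(-20.7)-25.7| = 6.3 + 46.4 = 52.7

52.7


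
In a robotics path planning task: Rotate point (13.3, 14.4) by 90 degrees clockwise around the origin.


90° CW: (x,y) -> (y, -x)
(13.3,14.4) -> (14.4, -13.3)

(14.4, -13.3)


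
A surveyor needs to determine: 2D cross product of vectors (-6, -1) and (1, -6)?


u x v = u_x*v_y - u_y*v_x = (-6)*(-6) - (-1)*1
= 36 - (-1) = 37

37


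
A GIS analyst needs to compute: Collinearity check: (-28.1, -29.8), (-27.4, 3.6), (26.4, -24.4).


Cross product: ((-27.4)-(-28.1))*((-24.4)-(-29.8)) - (3.6-(-29.8))*(26.4-(-28.1))
= -1816.52

No, not collinear


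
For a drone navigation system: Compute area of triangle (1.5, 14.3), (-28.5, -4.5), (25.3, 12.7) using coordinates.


Area = |x_A(y_B-y_C) + x_B(y_C-y_A) + x_C(y_A-y_B)|/2
= |(-25.8) + 45.6 + 475.64|/2
= 495.44/2 = 247.72

247.72


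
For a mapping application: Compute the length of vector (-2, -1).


|u| = sqrt((-2)^2 + (-1)^2) = sqrt(5) = 2.2361

2.2361


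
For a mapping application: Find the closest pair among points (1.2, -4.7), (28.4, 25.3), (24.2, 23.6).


d(P0,P1) = 40.4949, d(P0,P2) = 36.4677, d(P1,P2) = 4.531
Closest: P1 and P2

Closest pair: (28.4, 25.3) and (24.2, 23.6), distance = 4.531


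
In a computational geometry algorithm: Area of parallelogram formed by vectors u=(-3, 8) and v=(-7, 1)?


|u x v| = |(-3)*1 - 8*(-7)|
= |(-3) - (-56)| = 53

53


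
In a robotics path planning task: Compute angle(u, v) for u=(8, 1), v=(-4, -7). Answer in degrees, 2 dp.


u.v = -39, |u| = sqrt(65) = 8.0623, |v| = sqrt(65) = 8.0623
cos(theta) = u.v/(|u||v|) = -39/sqrt(4225) = -0.6
theta = acos(-0.6) = 126.87 degrees

126.87 degrees


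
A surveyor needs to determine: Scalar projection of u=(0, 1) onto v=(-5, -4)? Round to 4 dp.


u.v = -4, |v| = sqrt(41) = 6.4031
Scalar projection = u.v / |v| = -4 / sqrt(41) = -0.6247

-0.6247


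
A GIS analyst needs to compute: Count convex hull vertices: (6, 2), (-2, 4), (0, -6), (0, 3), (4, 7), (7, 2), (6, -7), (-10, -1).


Convex hull vertices (CCW): (-10, -1), (0, -6), (6, -7), (7, 2), (4, 7), (-2, 4)
Count = 6

6


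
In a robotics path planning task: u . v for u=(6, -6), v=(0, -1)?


u . v = u_x*v_x + u_y*v_y = 6*0 + (-6)*(-1)
= 0 + 6 = 6

6


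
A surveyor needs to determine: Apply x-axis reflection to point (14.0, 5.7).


Reflection over x-axis: (x,y) -> (x,-y)
(14, 5.7) -> (14, -5.7)

(14, -5.7)


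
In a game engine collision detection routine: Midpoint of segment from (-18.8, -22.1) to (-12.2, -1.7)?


M = (((-18.8)+(-12.2))/2, ((-22.1)+(-1.7))/2)
= (-15.5, -11.9)

(-15.5, -11.9)


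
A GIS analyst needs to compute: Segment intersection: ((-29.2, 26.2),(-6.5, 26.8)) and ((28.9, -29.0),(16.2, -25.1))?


Cross products: d1=-474.45, d2=-570.6, d3=-1287.9, d4=-1191.75
d1*d2 < 0 and d3*d4 < 0? no

No, they don't intersect


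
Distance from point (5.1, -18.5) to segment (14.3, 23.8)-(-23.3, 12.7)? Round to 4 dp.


Project P onto AB: t = 0.5306 (clamped to [0,1])
Closest point on segment: (-5.6489, 17.9108)
Distance: 37.9643

37.9643


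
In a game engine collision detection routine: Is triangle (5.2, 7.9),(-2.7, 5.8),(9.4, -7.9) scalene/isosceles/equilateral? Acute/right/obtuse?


Side lengths squared: AB^2=66.82, BC^2=334.1, CA^2=267.28
Sorted: [66.82, 267.28, 334.1]
By sides: Scalene, By angles: Right

Scalene, Right


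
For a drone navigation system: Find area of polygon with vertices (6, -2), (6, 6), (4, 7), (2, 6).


Shoelace sum: (6*6 - 6*(-2)) + (6*7 - 4*6) + (4*6 - 2*7) + (2*(-2) - 6*6)
= 36
Area = |36|/2 = 18

18


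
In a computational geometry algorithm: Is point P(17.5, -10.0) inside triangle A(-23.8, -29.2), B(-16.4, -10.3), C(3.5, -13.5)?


Cross products: AB x AP = -638.49, BC x BP = 114.45, CA x CP = 124.25
All same sign? no

No, outside


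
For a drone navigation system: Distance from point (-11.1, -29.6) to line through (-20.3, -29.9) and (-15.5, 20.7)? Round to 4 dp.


|cross product| = 464.08
|line direction| = sqrt(2583.4) = 50.8272
Distance = 464.08/sqrt(2583.4) = 9.1306

9.1306


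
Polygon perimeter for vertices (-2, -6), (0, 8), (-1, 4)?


Sides: (-2, -6)->(0, 8): sqrt(200) = 14.142136, (0, 8)->(-1, 4): sqrt(17) = 4.123106, (-1, 4)->(-2, -6): sqrt(101) = 10.049876
Sum = 28.315118
Perimeter = 28.3151

28.3151


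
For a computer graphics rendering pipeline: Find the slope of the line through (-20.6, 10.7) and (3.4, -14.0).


slope = (y2-y1)/(x2-x1) = ((-14)-10.7)/(3.4-(-20.6)) = (-24.7)/24 = -1.0292

-1.0292


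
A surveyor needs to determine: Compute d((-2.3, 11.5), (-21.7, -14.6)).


dx=-19.4, dy=-26.1
d^2 = (-19.4)^2 + (-26.1)^2 = 1057.57
d = sqrt(1057.57) = 32.5203

32.5203


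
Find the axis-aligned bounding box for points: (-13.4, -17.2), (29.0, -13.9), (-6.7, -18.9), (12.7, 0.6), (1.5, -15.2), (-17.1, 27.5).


x range: [-17.1, 29]
y range: [-18.9, 27.5]
Bounding box: (-17.1,-18.9) to (29,27.5)

(-17.1,-18.9) to (29,27.5)


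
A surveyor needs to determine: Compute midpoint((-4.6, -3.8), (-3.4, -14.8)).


M = (((-4.6)+(-3.4))/2, ((-3.8)+(-14.8))/2)
= (-4, -9.3)

(-4, -9.3)


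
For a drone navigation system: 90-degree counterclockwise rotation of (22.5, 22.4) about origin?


90° CCW: (x,y) -> (-y, x)
(22.5,22.4) -> (-22.4, 22.5)

(-22.4, 22.5)


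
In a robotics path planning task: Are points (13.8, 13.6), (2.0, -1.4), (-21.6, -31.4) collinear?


Cross product: (2-13.8)*((-31.4)-13.6) - ((-1.4)-13.6)*((-21.6)-13.8)
= 0

Yes, collinear


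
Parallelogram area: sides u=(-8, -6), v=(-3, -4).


|u x v| = |(-8)*(-4) - (-6)*(-3)|
= |32 - 18| = 14

14


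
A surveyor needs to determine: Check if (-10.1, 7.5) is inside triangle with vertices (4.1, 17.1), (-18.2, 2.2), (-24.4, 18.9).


Cross products: AB x AP = 2.5, BC x BP = -168.13, CA x CP = -299.16
All same sign? no

No, outside


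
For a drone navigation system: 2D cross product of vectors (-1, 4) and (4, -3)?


u x v = u_x*v_y - u_y*v_x = (-1)*(-3) - 4*4
= 3 - 16 = -13

-13


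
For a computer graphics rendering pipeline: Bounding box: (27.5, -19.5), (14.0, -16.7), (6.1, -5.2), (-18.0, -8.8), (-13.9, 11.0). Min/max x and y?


x range: [-18, 27.5]
y range: [-19.5, 11]
Bounding box: (-18,-19.5) to (27.5,11)

(-18,-19.5) to (27.5,11)


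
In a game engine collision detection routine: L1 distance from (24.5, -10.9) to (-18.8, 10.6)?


|24.5-(-18.8)| + |(-10.9)-10.6| = 43.3 + 21.5 = 64.8

64.8


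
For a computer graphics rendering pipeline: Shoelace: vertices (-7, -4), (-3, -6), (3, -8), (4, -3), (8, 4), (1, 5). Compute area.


Shoelace sum: ((-7)*(-6) - (-3)*(-4)) + ((-3)*(-8) - 3*(-6)) + (3*(-3) - 4*(-8)) + (4*4 - 8*(-3)) + (8*5 - 1*4) + (1*(-4) - (-7)*5)
= 202
Area = |202|/2 = 101

101


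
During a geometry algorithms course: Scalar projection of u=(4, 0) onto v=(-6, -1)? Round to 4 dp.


u.v = -24, |v| = sqrt(37) = 6.0828
Scalar projection = u.v / |v| = -24 / sqrt(37) = -3.9456

-3.9456


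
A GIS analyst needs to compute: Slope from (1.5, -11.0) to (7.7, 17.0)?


slope = (y2-y1)/(x2-x1) = (17-(-11))/(7.7-1.5) = 28/6.2 = 4.5161

4.5161


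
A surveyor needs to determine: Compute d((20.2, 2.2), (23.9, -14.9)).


dx=3.7, dy=-17.1
d^2 = 3.7^2 + (-17.1)^2 = 306.1
d = sqrt(306.1) = 17.4957

17.4957


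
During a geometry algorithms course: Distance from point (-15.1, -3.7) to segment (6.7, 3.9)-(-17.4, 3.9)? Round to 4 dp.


Project P onto AB: t = 0.9046 (clamped to [0,1])
Closest point on segment: (-15.1, 3.9)
Distance: 7.6

7.6


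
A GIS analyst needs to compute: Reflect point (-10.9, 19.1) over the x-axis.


Reflection over x-axis: (x,y) -> (x,-y)
(-10.9, 19.1) -> (-10.9, -19.1)

(-10.9, -19.1)


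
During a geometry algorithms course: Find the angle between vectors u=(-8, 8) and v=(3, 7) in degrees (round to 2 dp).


u.v = 32, |u| = sqrt(128) = 11.3137, |v| = sqrt(58) = 7.6158
cos(theta) = u.v/(|u||v|) = 32/sqrt(7424) = 0.371391
theta = acos(0.371391) = 68.2 degrees

68.2 degrees


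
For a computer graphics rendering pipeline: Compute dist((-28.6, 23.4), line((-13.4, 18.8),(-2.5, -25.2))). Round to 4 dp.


|cross product| = 618.66
|line direction| = sqrt(2054.81) = 45.33
Distance = 618.66/sqrt(2054.81) = 13.6479

13.6479


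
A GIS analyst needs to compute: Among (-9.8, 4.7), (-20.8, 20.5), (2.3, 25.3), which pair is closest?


d(P0,P1) = 19.252, d(P0,P2) = 23.8908, d(P1,P2) = 23.5934
Closest: P0 and P1

Closest pair: (-9.8, 4.7) and (-20.8, 20.5), distance = 19.252


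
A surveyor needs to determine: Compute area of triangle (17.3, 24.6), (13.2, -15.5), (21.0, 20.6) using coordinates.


Area = |x_A(y_B-y_C) + x_B(y_C-y_A) + x_C(y_A-y_B)|/2
= |(-624.53) + (-52.8) + 842.1|/2
= 164.77/2 = 82.385

82.385


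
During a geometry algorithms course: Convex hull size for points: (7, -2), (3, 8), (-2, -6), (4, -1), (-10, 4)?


Convex hull vertices (CCW): (-10, 4), (-2, -6), (7, -2), (3, 8)
Count = 4

4


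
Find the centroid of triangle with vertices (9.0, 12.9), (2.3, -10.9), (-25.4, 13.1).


Centroid = ((x_A+x_B+x_C)/3, (y_A+y_B+y_C)/3)
= ((9+2.3+(-25.4))/3, (12.9+(-10.9)+13.1)/3)
= (-4.7, 5.0333)

(-4.7, 5.0333)


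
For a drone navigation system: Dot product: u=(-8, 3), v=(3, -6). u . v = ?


u . v = u_x*v_x + u_y*v_y = (-8)*3 + 3*(-6)
= (-24) + (-18) = -42

-42


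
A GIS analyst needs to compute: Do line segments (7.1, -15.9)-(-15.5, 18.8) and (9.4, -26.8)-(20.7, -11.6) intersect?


Cross products: d1=158.13, d2=893.76, d3=166.53, d4=-569.1
d1*d2 < 0 and d3*d4 < 0? no

No, they don't intersect


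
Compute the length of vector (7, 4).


|u| = sqrt(7^2 + 4^2) = sqrt(65) = 8.0623

8.0623


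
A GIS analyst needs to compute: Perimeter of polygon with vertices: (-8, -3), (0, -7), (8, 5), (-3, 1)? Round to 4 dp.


Sides: (-8, -3)->(0, -7): sqrt(80) = 8.944272, (0, -7)->(8, 5): sqrt(208) = 14.422205, (8, 5)->(-3, 1): sqrt(137) = 11.7047, (-3, 1)->(-8, -3): sqrt(41) = 6.403124
Sum = 41.474301
Perimeter = 41.4743

41.4743


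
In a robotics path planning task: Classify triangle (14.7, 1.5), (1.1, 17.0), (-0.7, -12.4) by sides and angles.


Side lengths squared: AB^2=425.21, BC^2=867.6, CA^2=430.37
Sorted: [425.21, 430.37, 867.6]
By sides: Scalene, By angles: Obtuse

Scalene, Obtuse


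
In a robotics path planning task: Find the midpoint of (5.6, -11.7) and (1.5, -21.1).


M = ((5.6+1.5)/2, ((-11.7)+(-21.1))/2)
= (3.55, -16.4)

(3.55, -16.4)


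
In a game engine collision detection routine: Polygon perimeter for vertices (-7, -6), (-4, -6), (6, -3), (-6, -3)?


Sides: (-7, -6)->(-4, -6): sqrt(9) = 3, (-4, -6)->(6, -3): sqrt(109) = 10.440307, (6, -3)->(-6, -3): sqrt(144) = 12, (-6, -3)->(-7, -6): sqrt(10) = 3.162278
Sum = 28.602585
Perimeter = 28.6026

28.6026


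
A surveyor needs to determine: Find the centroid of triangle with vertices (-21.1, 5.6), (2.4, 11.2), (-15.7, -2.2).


Centroid = ((x_A+x_B+x_C)/3, (y_A+y_B+y_C)/3)
= (((-21.1)+2.4+(-15.7))/3, (5.6+11.2+(-2.2))/3)
= (-11.4667, 4.8667)

(-11.4667, 4.8667)


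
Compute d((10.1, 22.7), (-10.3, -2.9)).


dx=-20.4, dy=-25.6
d^2 = (-20.4)^2 + (-25.6)^2 = 1071.52
d = sqrt(1071.52) = 32.7341

32.7341


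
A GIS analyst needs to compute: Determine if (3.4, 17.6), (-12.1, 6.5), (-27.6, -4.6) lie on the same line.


Cross product: ((-12.1)-3.4)*((-4.6)-17.6) - (6.5-17.6)*((-27.6)-3.4)
= 0

Yes, collinear


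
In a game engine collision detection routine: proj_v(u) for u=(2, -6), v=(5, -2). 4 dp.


u.v = 22, |v| = sqrt(29) = 5.3852
Scalar projection = u.v / |v| = 22 / sqrt(29) = 4.0853

4.0853


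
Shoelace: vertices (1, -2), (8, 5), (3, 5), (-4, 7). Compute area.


Shoelace sum: (1*5 - 8*(-2)) + (8*5 - 3*5) + (3*7 - (-4)*5) + ((-4)*(-2) - 1*7)
= 88
Area = |88|/2 = 44

44


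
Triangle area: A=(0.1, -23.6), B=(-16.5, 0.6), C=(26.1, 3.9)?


Area = |x_A(y_B-y_C) + x_B(y_C-y_A) + x_C(y_A-y_B)|/2
= |(-0.33) + (-453.75) + (-631.62)|/2
= 1085.7/2 = 542.85

542.85


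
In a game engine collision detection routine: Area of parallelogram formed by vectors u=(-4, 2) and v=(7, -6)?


|u x v| = |(-4)*(-6) - 2*7|
= |24 - 14| = 10

10


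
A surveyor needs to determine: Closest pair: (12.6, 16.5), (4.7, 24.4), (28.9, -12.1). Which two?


d(P0,P1) = 11.1723, d(P0,P2) = 32.9188, d(P1,P2) = 43.7937
Closest: P0 and P1

Closest pair: (12.6, 16.5) and (4.7, 24.4), distance = 11.1723


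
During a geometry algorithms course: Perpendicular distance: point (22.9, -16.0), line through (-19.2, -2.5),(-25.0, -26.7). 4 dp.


|cross product| = 1097.12
|line direction| = sqrt(619.28) = 24.8853
Distance = 1097.12/sqrt(619.28) = 44.087

44.087


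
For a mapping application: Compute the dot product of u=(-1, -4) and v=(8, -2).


u . v = u_x*v_x + u_y*v_y = (-1)*8 + (-4)*(-2)
= (-8) + 8 = 0

0


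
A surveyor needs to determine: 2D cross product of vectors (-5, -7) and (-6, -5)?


u x v = u_x*v_y - u_y*v_x = (-5)*(-5) - (-7)*(-6)
= 25 - 42 = -17

-17


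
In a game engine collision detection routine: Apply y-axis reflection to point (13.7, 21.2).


Reflection over y-axis: (x,y) -> (-x,y)
(13.7, 21.2) -> (-13.7, 21.2)

(-13.7, 21.2)


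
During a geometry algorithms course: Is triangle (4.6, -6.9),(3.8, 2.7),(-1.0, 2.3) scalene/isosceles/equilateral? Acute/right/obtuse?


Side lengths squared: AB^2=92.8, BC^2=23.2, CA^2=116
Sorted: [23.2, 92.8, 116]
By sides: Scalene, By angles: Right

Scalene, Right


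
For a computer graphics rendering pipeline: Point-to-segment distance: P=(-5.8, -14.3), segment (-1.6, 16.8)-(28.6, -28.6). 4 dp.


Project P onto AB: t = 0.4322 (clamped to [0,1])
Closest point on segment: (11.4533, -2.8231)
Distance: 20.7218

20.7218


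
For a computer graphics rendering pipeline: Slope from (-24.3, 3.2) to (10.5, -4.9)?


slope = (y2-y1)/(x2-x1) = ((-4.9)-3.2)/(10.5-(-24.3)) = (-8.1)/34.8 = -0.2328

-0.2328


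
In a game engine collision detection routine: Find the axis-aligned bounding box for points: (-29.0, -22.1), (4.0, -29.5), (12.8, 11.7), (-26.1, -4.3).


x range: [-29, 12.8]
y range: [-29.5, 11.7]
Bounding box: (-29,-29.5) to (12.8,11.7)

(-29,-29.5) to (12.8,11.7)


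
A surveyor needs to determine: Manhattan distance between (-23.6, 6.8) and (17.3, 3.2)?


|(-23.6)-17.3| + |6.8-3.2| = 40.9 + 3.6 = 44.5

44.5


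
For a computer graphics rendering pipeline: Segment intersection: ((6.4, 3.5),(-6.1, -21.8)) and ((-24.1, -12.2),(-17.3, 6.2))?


Cross products: d1=-454.44, d2=-396.48, d3=-575.4, d4=-633.36
d1*d2 < 0 and d3*d4 < 0? no

No, they don't intersect


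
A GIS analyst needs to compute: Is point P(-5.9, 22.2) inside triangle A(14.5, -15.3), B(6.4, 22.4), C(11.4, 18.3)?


Cross products: AB x AP = 465.33, BC x BP = -51.43, CA x CP = -569.19
All same sign? no

No, outside


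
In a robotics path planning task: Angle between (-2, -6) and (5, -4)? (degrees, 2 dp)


u.v = 14, |u| = sqrt(40) = 6.3246, |v| = sqrt(41) = 6.4031
cos(theta) = u.v/(|u||v|) = 14/sqrt(1640) = 0.345705
theta = acos(0.345705) = 69.78 degrees

69.78 degrees


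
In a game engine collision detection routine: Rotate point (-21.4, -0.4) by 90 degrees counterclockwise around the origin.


90° CCW: (x,y) -> (-y, x)
(-21.4,-0.4) -> (0.4, -21.4)

(0.4, -21.4)


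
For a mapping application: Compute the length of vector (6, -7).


|u| = sqrt(6^2 + (-7)^2) = sqrt(85) = 9.2195

9.2195


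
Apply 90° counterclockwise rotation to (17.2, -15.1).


90° CCW: (x,y) -> (-y, x)
(17.2,-15.1) -> (15.1, 17.2)

(15.1, 17.2)


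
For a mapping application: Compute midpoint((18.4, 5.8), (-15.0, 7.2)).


M = ((18.4+(-15))/2, (5.8+7.2)/2)
= (1.7, 6.5)

(1.7, 6.5)


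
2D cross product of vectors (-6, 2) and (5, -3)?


u x v = u_x*v_y - u_y*v_x = (-6)*(-3) - 2*5
= 18 - 10 = 8

8


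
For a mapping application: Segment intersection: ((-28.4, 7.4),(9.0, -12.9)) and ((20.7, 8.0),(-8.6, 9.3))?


Cross products: d1=81.41, d2=627.58, d3=1019.17, d4=473
d1*d2 < 0 and d3*d4 < 0? no

No, they don't intersect


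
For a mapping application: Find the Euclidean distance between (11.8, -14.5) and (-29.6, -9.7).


dx=-41.4, dy=4.8
d^2 = (-41.4)^2 + 4.8^2 = 1737
d = sqrt(1737) = 41.6773

41.6773


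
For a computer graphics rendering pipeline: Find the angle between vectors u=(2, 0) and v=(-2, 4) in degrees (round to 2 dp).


u.v = -4, |u| = sqrt(4) = 2, |v| = sqrt(20) = 4.4721
cos(theta) = u.v/(|u||v|) = -4/sqrt(80) = -0.447214
theta = acos(-0.447214) = 116.57 degrees

116.57 degrees


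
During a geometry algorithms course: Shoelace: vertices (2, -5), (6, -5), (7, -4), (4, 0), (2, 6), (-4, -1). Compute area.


Shoelace sum: (2*(-5) - 6*(-5)) + (6*(-4) - 7*(-5)) + (7*0 - 4*(-4)) + (4*6 - 2*0) + (2*(-1) - (-4)*6) + ((-4)*(-5) - 2*(-1))
= 115
Area = |115|/2 = 57.5

57.5


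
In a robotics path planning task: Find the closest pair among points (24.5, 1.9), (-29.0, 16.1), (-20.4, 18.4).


d(P0,P1) = 55.3524, d(P0,P2) = 47.8358, d(P1,P2) = 8.9022
Closest: P1 and P2

Closest pair: (-29.0, 16.1) and (-20.4, 18.4), distance = 8.9022


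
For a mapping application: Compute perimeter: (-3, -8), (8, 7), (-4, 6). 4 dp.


Sides: (-3, -8)->(8, 7): sqrt(346) = 18.601075, (8, 7)->(-4, 6): sqrt(145) = 12.041595, (-4, 6)->(-3, -8): sqrt(197) = 14.035669
Sum = 44.678339
Perimeter = 44.6783

44.6783


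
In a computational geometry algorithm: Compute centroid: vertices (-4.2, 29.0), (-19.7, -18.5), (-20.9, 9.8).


Centroid = ((x_A+x_B+x_C)/3, (y_A+y_B+y_C)/3)
= (((-4.2)+(-19.7)+(-20.9))/3, (29+(-18.5)+9.8)/3)
= (-14.9333, 6.7667)

(-14.9333, 6.7667)


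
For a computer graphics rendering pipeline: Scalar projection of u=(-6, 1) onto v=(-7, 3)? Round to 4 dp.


u.v = 45, |v| = sqrt(58) = 7.6158
Scalar projection = u.v / |v| = 45 / sqrt(58) = 5.9088

5.9088


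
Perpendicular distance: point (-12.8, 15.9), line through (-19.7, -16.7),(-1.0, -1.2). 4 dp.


|cross product| = 502.67
|line direction| = sqrt(589.94) = 24.2887
Distance = 502.67/sqrt(589.94) = 20.6956

20.6956


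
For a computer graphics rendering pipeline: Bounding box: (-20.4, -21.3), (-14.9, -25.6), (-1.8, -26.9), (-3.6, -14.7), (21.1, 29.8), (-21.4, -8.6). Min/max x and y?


x range: [-21.4, 21.1]
y range: [-26.9, 29.8]
Bounding box: (-21.4,-26.9) to (21.1,29.8)

(-21.4,-26.9) to (21.1,29.8)


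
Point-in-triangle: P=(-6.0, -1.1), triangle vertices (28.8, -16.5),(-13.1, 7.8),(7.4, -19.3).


Cross products: AB x AP = 200.38, BC x BP = 9.96, CA x CP = 427
All same sign? yes

Yes, inside


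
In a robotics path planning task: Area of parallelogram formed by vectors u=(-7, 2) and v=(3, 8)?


|u x v| = |(-7)*8 - 2*3|
= |(-56) - 6| = 62

62


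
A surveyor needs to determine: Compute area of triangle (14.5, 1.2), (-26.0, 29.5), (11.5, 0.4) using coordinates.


Area = |x_A(y_B-y_C) + x_B(y_C-y_A) + x_C(y_A-y_B)|/2
= |421.95 + 20.8 + (-325.45)|/2
= 117.3/2 = 58.65

58.65


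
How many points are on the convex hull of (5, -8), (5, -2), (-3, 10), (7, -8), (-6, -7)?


Convex hull vertices (CCW): (-6, -7), (5, -8), (7, -8), (5, -2), (-3, 10)
Count = 5

5


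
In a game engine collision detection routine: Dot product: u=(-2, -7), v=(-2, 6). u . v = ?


u . v = u_x*v_x + u_y*v_y = (-2)*(-2) + (-7)*6
= 4 + (-42) = -38

-38


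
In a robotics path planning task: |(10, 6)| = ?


|u| = sqrt(10^2 + 6^2) = sqrt(136) = 11.6619

11.6619


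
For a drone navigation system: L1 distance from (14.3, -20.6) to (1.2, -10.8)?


|14.3-1.2| + |(-20.6)-(-10.8)| = 13.1 + 9.8 = 22.9

22.9


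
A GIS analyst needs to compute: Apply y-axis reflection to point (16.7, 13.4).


Reflection over y-axis: (x,y) -> (-x,y)
(16.7, 13.4) -> (-16.7, 13.4)

(-16.7, 13.4)


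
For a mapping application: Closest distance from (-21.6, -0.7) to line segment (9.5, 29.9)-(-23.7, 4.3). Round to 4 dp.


Project P onto AB: t = 1 (clamped to [0,1])
Closest point on segment: (-23.7, 4.3)
Distance: 5.4231

5.4231


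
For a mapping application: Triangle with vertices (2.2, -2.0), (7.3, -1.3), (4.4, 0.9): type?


Side lengths squared: AB^2=26.5, BC^2=13.25, CA^2=13.25
Sorted: [13.25, 13.25, 26.5]
By sides: Isosceles, By angles: Right

Isosceles, Right


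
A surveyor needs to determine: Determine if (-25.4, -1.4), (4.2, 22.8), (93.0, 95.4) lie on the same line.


Cross product: (4.2-(-25.4))*(95.4-(-1.4)) - (22.8-(-1.4))*(93-(-25.4))
= 0

Yes, collinear


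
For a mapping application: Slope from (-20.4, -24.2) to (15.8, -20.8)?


slope = (y2-y1)/(x2-x1) = ((-20.8)-(-24.2))/(15.8-(-20.4)) = 3.4/36.2 = 0.0939

0.0939


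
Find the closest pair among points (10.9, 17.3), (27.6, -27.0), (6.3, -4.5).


d(P0,P1) = 47.3432, d(P0,P2) = 22.28, d(P1,P2) = 30.9829
Closest: P0 and P2

Closest pair: (10.9, 17.3) and (6.3, -4.5), distance = 22.28


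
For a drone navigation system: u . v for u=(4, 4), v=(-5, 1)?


u . v = u_x*v_x + u_y*v_y = 4*(-5) + 4*1
= (-20) + 4 = -16

-16


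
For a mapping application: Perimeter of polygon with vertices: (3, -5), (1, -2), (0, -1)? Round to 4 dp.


Sides: (3, -5)->(1, -2): sqrt(13) = 3.605551, (1, -2)->(0, -1): sqrt(2) = 1.414214, (0, -1)->(3, -5): sqrt(25) = 5
Sum = 10.019765
Perimeter = 10.0198

10.0198


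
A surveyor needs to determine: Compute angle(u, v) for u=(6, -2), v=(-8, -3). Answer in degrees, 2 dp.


u.v = -42, |u| = sqrt(40) = 6.3246, |v| = sqrt(73) = 8.544
cos(theta) = u.v/(|u||v|) = -42/sqrt(2920) = -0.777245
theta = acos(-0.777245) = 141.01 degrees

141.01 degrees


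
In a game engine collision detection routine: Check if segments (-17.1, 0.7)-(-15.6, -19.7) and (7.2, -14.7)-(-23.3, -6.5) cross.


Cross products: d1=-270.44, d2=339.46, d3=472.62, d4=-137.28
d1*d2 < 0 and d3*d4 < 0? yes

Yes, they intersect


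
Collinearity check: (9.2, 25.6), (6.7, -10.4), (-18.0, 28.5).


Cross product: (6.7-9.2)*(28.5-25.6) - ((-10.4)-25.6)*((-18)-9.2)
= -986.45

No, not collinear


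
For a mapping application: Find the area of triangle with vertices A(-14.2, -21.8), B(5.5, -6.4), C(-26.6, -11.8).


Area = |x_A(y_B-y_C) + x_B(y_C-y_A) + x_C(y_A-y_B)|/2
= |(-76.68) + 55 + 409.64|/2
= 387.96/2 = 193.98

193.98


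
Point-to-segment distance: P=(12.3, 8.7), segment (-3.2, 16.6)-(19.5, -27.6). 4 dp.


Project P onto AB: t = 0.2839 (clamped to [0,1])
Closest point on segment: (3.2455, 4.0498)
Distance: 10.1788

10.1788


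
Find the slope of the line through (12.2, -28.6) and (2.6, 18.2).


slope = (y2-y1)/(x2-x1) = (18.2-(-28.6))/(2.6-12.2) = 46.8/(-9.6) = -4.875

-4.875


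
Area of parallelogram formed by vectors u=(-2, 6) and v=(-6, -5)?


|u x v| = |(-2)*(-5) - 6*(-6)|
= |10 - (-36)| = 46

46


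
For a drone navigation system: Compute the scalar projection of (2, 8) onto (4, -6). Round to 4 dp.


u.v = -40, |v| = sqrt(52) = 7.2111
Scalar projection = u.v / |v| = -40 / sqrt(52) = -5.547

-5.547


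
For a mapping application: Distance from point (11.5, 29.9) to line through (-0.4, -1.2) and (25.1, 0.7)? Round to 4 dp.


|cross product| = 770.44
|line direction| = sqrt(653.86) = 25.5707
Distance = 770.44/sqrt(653.86) = 30.1298

30.1298


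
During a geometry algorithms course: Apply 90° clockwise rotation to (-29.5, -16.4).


90° CW: (x,y) -> (y, -x)
(-29.5,-16.4) -> (-16.4, 29.5)

(-16.4, 29.5)


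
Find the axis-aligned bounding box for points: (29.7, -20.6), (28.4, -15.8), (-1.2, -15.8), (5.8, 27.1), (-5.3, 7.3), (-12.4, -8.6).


x range: [-12.4, 29.7]
y range: [-20.6, 27.1]
Bounding box: (-12.4,-20.6) to (29.7,27.1)

(-12.4,-20.6) to (29.7,27.1)


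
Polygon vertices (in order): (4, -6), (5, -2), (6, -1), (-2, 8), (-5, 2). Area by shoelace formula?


Shoelace sum: (4*(-2) - 5*(-6)) + (5*(-1) - 6*(-2)) + (6*8 - (-2)*(-1)) + ((-2)*2 - (-5)*8) + ((-5)*(-6) - 4*2)
= 133
Area = |133|/2 = 66.5

66.5


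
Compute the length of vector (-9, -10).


|u| = sqrt((-9)^2 + (-10)^2) = sqrt(181) = 13.4536

13.4536


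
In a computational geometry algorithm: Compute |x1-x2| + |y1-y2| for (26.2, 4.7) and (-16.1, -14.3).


|26.2-(-16.1)| + |4.7-(-14.3)| = 42.3 + 19 = 61.3

61.3


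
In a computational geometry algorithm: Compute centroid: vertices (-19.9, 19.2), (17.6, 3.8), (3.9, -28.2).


Centroid = ((x_A+x_B+x_C)/3, (y_A+y_B+y_C)/3)
= (((-19.9)+17.6+3.9)/3, (19.2+3.8+(-28.2))/3)
= (0.5333, -1.7333)

(0.5333, -1.7333)


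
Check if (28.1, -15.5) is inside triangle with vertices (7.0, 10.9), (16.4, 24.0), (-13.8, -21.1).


Cross products: AB x AP = -524.57, BC x BP = 1720.57, CA x CP = -1224.32
All same sign? no

No, outside


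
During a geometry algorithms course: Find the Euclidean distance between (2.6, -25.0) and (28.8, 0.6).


dx=26.2, dy=25.6
d^2 = 26.2^2 + 25.6^2 = 1341.8
d = sqrt(1341.8) = 36.6306

36.6306


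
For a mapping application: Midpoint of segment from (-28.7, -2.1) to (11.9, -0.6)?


M = (((-28.7)+11.9)/2, ((-2.1)+(-0.6))/2)
= (-8.4, -1.35)

(-8.4, -1.35)


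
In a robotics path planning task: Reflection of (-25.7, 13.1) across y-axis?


Reflection over y-axis: (x,y) -> (-x,y)
(-25.7, 13.1) -> (25.7, 13.1)

(25.7, 13.1)


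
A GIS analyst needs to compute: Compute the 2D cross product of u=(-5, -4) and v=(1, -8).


u x v = u_x*v_y - u_y*v_x = (-5)*(-8) - (-4)*1
= 40 - (-4) = 44

44


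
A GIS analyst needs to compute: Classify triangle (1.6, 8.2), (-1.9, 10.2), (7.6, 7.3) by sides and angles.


Side lengths squared: AB^2=16.25, BC^2=98.66, CA^2=36.81
Sorted: [16.25, 36.81, 98.66]
By sides: Scalene, By angles: Obtuse

Scalene, Obtuse


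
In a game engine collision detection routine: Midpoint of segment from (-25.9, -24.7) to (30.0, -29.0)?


M = (((-25.9)+30)/2, ((-24.7)+(-29))/2)
= (2.05, -26.85)

(2.05, -26.85)


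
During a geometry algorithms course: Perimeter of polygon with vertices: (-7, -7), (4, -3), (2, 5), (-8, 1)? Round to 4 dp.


Sides: (-7, -7)->(4, -3): sqrt(137) = 11.7047, (4, -3)->(2, 5): sqrt(68) = 8.246211, (2, 5)->(-8, 1): sqrt(116) = 10.77033, (-8, 1)->(-7, -7): sqrt(65) = 8.062258
Sum = 38.783499
Perimeter = 38.7835

38.7835


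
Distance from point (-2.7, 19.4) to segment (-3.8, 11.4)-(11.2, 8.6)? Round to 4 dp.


Project P onto AB: t = 0 (clamped to [0,1])
Closest point on segment: (-3.8, 11.4)
Distance: 8.0753

8.0753


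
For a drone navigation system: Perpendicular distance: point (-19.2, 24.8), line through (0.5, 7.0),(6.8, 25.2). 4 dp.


|cross product| = 470.68
|line direction| = sqrt(370.93) = 19.2595
Distance = 470.68/sqrt(370.93) = 24.4388

24.4388
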